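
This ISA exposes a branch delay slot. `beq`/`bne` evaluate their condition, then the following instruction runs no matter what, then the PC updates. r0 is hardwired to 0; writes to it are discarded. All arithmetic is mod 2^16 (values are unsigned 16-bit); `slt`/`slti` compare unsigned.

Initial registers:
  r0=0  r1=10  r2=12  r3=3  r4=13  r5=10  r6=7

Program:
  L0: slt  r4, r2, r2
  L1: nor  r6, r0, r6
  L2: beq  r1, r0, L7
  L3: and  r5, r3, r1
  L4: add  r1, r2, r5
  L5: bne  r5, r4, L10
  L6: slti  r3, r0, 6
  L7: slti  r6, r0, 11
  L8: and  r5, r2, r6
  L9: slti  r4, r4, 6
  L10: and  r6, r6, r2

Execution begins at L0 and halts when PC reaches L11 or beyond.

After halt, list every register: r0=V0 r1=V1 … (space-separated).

r0=0 r1=14 r2=12 r3=1 r4=0 r5=2 r6=8

[0] slt  r4, r2, r2  →  {r0:0, r1:10, r2:12, r3:3, r4:0, r5:10, r6:7}
[1] nor  r6, r0, r6  →  {r0:0, r1:10, r2:12, r3:3, r4:0, r5:10, r6:65528}
[2] beq  r1, r0, L7  →  {r0:0, r1:10, r2:12, r3:3, r4:0, r5:10, r6:65528}  ⟨branch fallthrough⟩
[3] and  r5, r3, r1  →  {r0:0, r1:10, r2:12, r3:3, r4:0, r5:2, r6:65528}
[4] add  r1, r2, r5  →  {r0:0, r1:14, r2:12, r3:3, r4:0, r5:2, r6:65528}
[5] bne  r5, r4, L10  →  {r0:0, r1:14, r2:12, r3:3, r4:0, r5:2, r6:65528}  ⟨branch taken⟩
[6] slti  r3, r0, 6  →  {r0:0, r1:14, r2:12, r3:1, r4:0, r5:2, r6:65528}
[10] and  r6, r6, r2  →  {r0:0, r1:14, r2:12, r3:1, r4:0, r5:2, r6:8}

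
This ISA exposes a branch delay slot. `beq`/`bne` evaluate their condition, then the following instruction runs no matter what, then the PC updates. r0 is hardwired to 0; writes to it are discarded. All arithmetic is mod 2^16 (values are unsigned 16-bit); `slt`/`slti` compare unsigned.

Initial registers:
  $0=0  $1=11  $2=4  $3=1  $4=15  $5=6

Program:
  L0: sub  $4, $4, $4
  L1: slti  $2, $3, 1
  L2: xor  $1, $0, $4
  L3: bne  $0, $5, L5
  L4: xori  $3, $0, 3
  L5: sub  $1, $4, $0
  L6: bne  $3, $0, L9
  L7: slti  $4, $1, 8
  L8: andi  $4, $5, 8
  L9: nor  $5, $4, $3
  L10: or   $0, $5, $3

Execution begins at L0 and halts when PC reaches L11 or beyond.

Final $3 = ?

[0] sub  $4, $4, $4  →  {$0:0, $1:11, $2:4, $3:1, $4:0, $5:6}
[1] slti  $2, $3, 1  →  {$0:0, $1:11, $2:0, $3:1, $4:0, $5:6}
[2] xor  $1, $0, $4  →  {$0:0, $1:0, $2:0, $3:1, $4:0, $5:6}
[3] bne  $0, $5, L5  →  {$0:0, $1:0, $2:0, $3:1, $4:0, $5:6}  ⟨branch taken⟩
[4] xori  $3, $0, 3  →  {$0:0, $1:0, $2:0, $3:3, $4:0, $5:6}
[5] sub  $1, $4, $0  →  {$0:0, $1:0, $2:0, $3:3, $4:0, $5:6}
[6] bne  $3, $0, L9  →  {$0:0, $1:0, $2:0, $3:3, $4:0, $5:6}  ⟨branch taken⟩
[7] slti  $4, $1, 8  →  {$0:0, $1:0, $2:0, $3:3, $4:1, $5:6}
[9] nor  $5, $4, $3  →  {$0:0, $1:0, $2:0, $3:3, $4:1, $5:65532}
[10] or   $0, $5, $3  →  {$0:0, $1:0, $2:0, $3:3, $4:1, $5:65532}

3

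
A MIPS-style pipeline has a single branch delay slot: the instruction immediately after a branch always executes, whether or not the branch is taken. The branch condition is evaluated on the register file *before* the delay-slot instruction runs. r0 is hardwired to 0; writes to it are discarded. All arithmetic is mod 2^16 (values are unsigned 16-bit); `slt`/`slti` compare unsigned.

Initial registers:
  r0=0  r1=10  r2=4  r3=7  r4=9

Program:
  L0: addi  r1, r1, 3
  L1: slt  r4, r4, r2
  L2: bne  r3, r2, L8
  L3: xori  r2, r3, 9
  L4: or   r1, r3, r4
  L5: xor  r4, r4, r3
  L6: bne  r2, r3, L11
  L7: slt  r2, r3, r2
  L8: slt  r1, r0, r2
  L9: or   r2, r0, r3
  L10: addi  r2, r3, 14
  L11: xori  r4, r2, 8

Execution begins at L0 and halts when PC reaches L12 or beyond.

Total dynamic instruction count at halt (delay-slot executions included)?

  step pc=0: addi  r1, r1, 3  regs=(0,13,4,7,9)
  step pc=1: slt  r4, r4, r2  regs=(0,13,4,7,0)
  step pc=2: bne  r3, r2, L8  cond=T  regs=(0,13,4,7,0)
  step pc=3: xori  r2, r3, 9  regs=(0,13,14,7,0)
  step pc=8: slt  r1, r0, r2  regs=(0,1,14,7,0)
  step pc=9: or   r2, r0, r3  regs=(0,1,7,7,0)
  step pc=10: addi  r2, r3, 14  regs=(0,1,21,7,0)
  step pc=11: xori  r4, r2, 8  regs=(0,1,21,7,29)

8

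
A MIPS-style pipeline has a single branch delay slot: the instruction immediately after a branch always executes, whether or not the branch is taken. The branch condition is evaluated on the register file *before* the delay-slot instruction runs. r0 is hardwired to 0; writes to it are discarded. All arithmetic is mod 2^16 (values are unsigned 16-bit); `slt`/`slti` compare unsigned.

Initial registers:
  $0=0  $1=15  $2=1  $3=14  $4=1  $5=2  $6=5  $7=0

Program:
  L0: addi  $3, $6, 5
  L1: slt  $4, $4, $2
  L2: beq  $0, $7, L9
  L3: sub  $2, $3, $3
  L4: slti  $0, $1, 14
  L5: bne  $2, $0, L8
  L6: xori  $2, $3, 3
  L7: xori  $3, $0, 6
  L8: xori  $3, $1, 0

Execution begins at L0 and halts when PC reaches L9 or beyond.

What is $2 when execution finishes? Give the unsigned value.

#0 addi  $3, $6, 5 ; 0/15/1/10/1/2/5/0
#1 slt  $4, $4, $2 ; 0/15/1/10/0/2/5/0
#2 beq  $0, $7, L9 ; 0/15/1/10/0/2/5/0 ; →target
#3 sub  $2, $3, $3 ; 0/15/0/10/0/2/5/0

0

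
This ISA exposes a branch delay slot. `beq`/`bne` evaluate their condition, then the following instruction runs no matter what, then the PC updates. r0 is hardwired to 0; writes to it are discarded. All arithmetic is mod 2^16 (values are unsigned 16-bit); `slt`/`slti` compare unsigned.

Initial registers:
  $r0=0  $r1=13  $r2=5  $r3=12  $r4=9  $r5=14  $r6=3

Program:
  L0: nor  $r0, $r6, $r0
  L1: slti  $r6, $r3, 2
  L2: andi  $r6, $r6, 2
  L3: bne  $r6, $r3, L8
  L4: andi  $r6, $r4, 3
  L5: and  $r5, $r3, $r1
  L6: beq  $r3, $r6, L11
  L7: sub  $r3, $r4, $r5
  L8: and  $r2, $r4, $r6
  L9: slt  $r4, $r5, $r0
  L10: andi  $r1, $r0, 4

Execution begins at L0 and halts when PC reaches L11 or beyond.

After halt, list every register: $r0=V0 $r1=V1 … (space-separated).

$r0=0 $r1=0 $r2=1 $r3=12 $r4=0 $r5=14 $r6=1

  step pc=0: nor  $r0, $r6, $r0  regs=(0,13,5,12,9,14,3)
  step pc=1: slti  $r6, $r3, 2  regs=(0,13,5,12,9,14,0)
  step pc=2: andi  $r6, $r6, 2  regs=(0,13,5,12,9,14,0)
  step pc=3: bne  $r6, $r3, L8  cond=T  regs=(0,13,5,12,9,14,0)
  step pc=4: andi  $r6, $r4, 3  regs=(0,13,5,12,9,14,1)
  step pc=8: and  $r2, $r4, $r6  regs=(0,13,1,12,9,14,1)
  step pc=9: slt  $r4, $r5, $r0  regs=(0,13,1,12,0,14,1)
  step pc=10: andi  $r1, $r0, 4  regs=(0,0,1,12,0,14,1)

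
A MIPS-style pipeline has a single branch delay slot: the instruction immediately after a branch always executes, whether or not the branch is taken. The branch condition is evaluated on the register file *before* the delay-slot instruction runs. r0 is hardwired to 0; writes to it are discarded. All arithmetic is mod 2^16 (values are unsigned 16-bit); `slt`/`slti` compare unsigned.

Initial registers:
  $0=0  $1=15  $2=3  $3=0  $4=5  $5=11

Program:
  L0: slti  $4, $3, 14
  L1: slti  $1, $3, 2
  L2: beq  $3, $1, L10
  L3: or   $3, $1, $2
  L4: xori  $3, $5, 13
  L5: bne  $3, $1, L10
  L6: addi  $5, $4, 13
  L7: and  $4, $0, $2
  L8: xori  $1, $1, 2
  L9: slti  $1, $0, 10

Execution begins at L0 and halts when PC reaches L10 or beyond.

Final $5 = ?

14

  step pc=0: slti  $4, $3, 14  regs=(0,15,3,0,1,11)
  step pc=1: slti  $1, $3, 2  regs=(0,1,3,0,1,11)
  step pc=2: beq  $3, $1, L10  cond=F  regs=(0,1,3,0,1,11)
  step pc=3: or   $3, $1, $2  regs=(0,1,3,3,1,11)
  step pc=4: xori  $3, $5, 13  regs=(0,1,3,6,1,11)
  step pc=5: bne  $3, $1, L10  cond=T  regs=(0,1,3,6,1,11)
  step pc=6: addi  $5, $4, 13  regs=(0,1,3,6,1,14)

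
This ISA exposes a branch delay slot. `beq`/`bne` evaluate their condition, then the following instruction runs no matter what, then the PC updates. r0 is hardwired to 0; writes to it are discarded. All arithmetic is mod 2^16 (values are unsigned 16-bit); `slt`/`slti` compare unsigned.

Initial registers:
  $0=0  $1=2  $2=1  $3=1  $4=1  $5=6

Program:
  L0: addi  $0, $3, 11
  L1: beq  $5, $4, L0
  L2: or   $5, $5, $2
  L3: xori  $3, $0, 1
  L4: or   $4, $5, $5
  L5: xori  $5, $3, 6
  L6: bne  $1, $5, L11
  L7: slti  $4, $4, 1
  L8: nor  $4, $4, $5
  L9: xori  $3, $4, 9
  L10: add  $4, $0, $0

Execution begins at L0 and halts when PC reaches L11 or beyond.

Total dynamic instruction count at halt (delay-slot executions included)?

8

  step pc=0: addi  $0, $3, 11  regs=(0,2,1,1,1,6)
  step pc=1: beq  $5, $4, L0  cond=F  regs=(0,2,1,1,1,6)
  step pc=2: or   $5, $5, $2  regs=(0,2,1,1,1,7)
  step pc=3: xori  $3, $0, 1  regs=(0,2,1,1,1,7)
  step pc=4: or   $4, $5, $5  regs=(0,2,1,1,7,7)
  step pc=5: xori  $5, $3, 6  regs=(0,2,1,1,7,7)
  step pc=6: bne  $1, $5, L11  cond=T  regs=(0,2,1,1,7,7)
  step pc=7: slti  $4, $4, 1  regs=(0,2,1,1,0,7)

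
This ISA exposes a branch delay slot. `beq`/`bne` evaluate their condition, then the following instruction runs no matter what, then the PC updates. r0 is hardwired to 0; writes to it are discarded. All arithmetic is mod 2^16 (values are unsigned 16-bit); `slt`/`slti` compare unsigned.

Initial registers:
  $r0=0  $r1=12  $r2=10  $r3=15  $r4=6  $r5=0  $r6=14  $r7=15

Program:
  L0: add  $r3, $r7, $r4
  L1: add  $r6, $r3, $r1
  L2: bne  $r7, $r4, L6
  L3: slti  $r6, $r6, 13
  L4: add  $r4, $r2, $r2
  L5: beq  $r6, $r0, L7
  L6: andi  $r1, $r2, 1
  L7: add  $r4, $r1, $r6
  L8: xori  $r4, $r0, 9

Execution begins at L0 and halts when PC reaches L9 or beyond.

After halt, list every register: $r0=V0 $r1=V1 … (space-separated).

$r0=0 $r1=0 $r2=10 $r3=21 $r4=9 $r5=0 $r6=0 $r7=15

PC=0  add  $r3, $r7, $r4     | $r0=0 $r1=12 $r2=10 $r3=21 $r4=6 $r5=0 $r6=14 $r7=15
PC=1  add  $r6, $r3, $r1     | $r0=0 $r1=12 $r2=10 $r3=21 $r4=6 $r5=0 $r6=33 $r7=15
PC=2  bne  $r7, $r4, L6      | $r0=0 $r1=12 $r2=10 $r3=21 $r4=6 $r5=0 $r6=33 $r7=15  [TAKEN]
PC=3  slti  $r6, $r6, 13     | $r0=0 $r1=12 $r2=10 $r3=21 $r4=6 $r5=0 $r6=0 $r7=15
PC=6  andi  $r1, $r2, 1      | $r0=0 $r1=0 $r2=10 $r3=21 $r4=6 $r5=0 $r6=0 $r7=15
PC=7  add  $r4, $r1, $r6     | $r0=0 $r1=0 $r2=10 $r3=21 $r4=0 $r5=0 $r6=0 $r7=15
PC=8  xori  $r4, $r0, 9      | $r0=0 $r1=0 $r2=10 $r3=21 $r4=9 $r5=0 $r6=0 $r7=15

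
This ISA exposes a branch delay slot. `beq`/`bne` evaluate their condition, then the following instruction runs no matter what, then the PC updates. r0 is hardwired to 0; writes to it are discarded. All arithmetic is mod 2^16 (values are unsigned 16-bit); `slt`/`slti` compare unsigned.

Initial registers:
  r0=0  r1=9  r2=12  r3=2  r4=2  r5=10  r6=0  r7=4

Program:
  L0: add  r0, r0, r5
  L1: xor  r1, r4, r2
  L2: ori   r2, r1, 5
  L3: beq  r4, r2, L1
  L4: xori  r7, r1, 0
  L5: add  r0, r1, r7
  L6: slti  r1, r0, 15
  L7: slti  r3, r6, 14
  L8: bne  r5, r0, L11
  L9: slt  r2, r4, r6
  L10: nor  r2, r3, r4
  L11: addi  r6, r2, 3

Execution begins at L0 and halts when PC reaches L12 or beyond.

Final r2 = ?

PC=0  add  r0, r0, r5        | r0=0 r1=9 r2=12 r3=2 r4=2 r5=10 r6=0 r7=4
PC=1  xor  r1, r4, r2        | r0=0 r1=14 r2=12 r3=2 r4=2 r5=10 r6=0 r7=4
PC=2  ori   r2, r1, 5        | r0=0 r1=14 r2=15 r3=2 r4=2 r5=10 r6=0 r7=4
PC=3  beq  r4, r2, L1        | r0=0 r1=14 r2=15 r3=2 r4=2 r5=10 r6=0 r7=4  [not taken]
PC=4  xori  r7, r1, 0        | r0=0 r1=14 r2=15 r3=2 r4=2 r5=10 r6=0 r7=14
PC=5  add  r0, r1, r7        | r0=0 r1=14 r2=15 r3=2 r4=2 r5=10 r6=0 r7=14
PC=6  slti  r1, r0, 15       | r0=0 r1=1 r2=15 r3=2 r4=2 r5=10 r6=0 r7=14
PC=7  slti  r3, r6, 14       | r0=0 r1=1 r2=15 r3=1 r4=2 r5=10 r6=0 r7=14
PC=8  bne  r5, r0, L11       | r0=0 r1=1 r2=15 r3=1 r4=2 r5=10 r6=0 r7=14  [TAKEN]
PC=9  slt  r2, r4, r6        | r0=0 r1=1 r2=0 r3=1 r4=2 r5=10 r6=0 r7=14
PC=11 addi  r6, r2, 3        | r0=0 r1=1 r2=0 r3=1 r4=2 r5=10 r6=3 r7=14

0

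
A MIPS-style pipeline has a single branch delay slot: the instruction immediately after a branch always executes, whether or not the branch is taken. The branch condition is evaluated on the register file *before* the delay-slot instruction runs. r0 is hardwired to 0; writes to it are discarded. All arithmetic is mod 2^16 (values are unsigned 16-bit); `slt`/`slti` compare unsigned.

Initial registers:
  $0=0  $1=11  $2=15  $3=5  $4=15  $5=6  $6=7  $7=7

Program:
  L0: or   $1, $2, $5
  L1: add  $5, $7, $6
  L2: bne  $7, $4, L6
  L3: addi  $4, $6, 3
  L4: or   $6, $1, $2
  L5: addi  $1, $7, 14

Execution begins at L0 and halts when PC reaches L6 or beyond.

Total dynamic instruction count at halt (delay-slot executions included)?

[0] or   $1, $2, $5  →  {$0:0, $1:15, $2:15, $3:5, $4:15, $5:6, $6:7, $7:7}
[1] add  $5, $7, $6  →  {$0:0, $1:15, $2:15, $3:5, $4:15, $5:14, $6:7, $7:7}
[2] bne  $7, $4, L6  →  {$0:0, $1:15, $2:15, $3:5, $4:15, $5:14, $6:7, $7:7}  ⟨branch taken⟩
[3] addi  $4, $6, 3  →  {$0:0, $1:15, $2:15, $3:5, $4:10, $5:14, $6:7, $7:7}

4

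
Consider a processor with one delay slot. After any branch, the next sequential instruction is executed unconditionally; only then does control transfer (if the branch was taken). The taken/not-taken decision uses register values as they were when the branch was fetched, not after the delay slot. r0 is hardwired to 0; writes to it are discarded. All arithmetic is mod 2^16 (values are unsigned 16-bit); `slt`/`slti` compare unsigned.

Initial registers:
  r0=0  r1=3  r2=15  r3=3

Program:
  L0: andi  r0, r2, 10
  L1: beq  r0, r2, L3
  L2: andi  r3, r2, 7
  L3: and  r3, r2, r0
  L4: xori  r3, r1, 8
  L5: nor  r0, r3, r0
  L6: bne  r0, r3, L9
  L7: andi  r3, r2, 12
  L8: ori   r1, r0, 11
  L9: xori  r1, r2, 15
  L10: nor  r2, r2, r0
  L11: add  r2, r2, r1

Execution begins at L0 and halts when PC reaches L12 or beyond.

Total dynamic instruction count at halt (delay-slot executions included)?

11

[0] andi  r0, r2, 10  →  {r0:0, r1:3, r2:15, r3:3}
[1] beq  r0, r2, L3  →  {r0:0, r1:3, r2:15, r3:3}  ⟨branch fallthrough⟩
[2] andi  r3, r2, 7  →  {r0:0, r1:3, r2:15, r3:7}
[3] and  r3, r2, r0  →  {r0:0, r1:3, r2:15, r3:0}
[4] xori  r3, r1, 8  →  {r0:0, r1:3, r2:15, r3:11}
[5] nor  r0, r3, r0  →  {r0:0, r1:3, r2:15, r3:11}
[6] bne  r0, r3, L9  →  {r0:0, r1:3, r2:15, r3:11}  ⟨branch taken⟩
[7] andi  r3, r2, 12  →  {r0:0, r1:3, r2:15, r3:12}
[9] xori  r1, r2, 15  →  {r0:0, r1:0, r2:15, r3:12}
[10] nor  r2, r2, r0  →  {r0:0, r1:0, r2:65520, r3:12}
[11] add  r2, r2, r1  →  {r0:0, r1:0, r2:65520, r3:12}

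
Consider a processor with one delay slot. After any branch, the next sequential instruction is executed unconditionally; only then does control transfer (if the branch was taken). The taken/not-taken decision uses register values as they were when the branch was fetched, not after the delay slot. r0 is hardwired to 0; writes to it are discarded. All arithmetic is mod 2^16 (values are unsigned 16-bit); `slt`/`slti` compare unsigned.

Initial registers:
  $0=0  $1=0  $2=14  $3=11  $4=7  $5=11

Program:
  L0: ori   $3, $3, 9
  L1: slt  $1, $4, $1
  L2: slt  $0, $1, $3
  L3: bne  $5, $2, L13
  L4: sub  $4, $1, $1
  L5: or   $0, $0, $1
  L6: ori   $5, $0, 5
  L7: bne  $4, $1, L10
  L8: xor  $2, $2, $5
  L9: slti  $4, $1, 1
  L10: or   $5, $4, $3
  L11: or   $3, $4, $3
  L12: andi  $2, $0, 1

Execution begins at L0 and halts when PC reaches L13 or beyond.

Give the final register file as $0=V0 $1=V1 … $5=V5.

#0 ori   $3, $3, 9 ; 0/0/14/11/7/11
#1 slt  $1, $4, $1 ; 0/0/14/11/7/11
#2 slt  $0, $1, $3 ; 0/0/14/11/7/11
#3 bne  $5, $2, L13 ; 0/0/14/11/7/11 ; →target
#4 sub  $4, $1, $1 ; 0/0/14/11/0/11

$0=0 $1=0 $2=14 $3=11 $4=0 $5=11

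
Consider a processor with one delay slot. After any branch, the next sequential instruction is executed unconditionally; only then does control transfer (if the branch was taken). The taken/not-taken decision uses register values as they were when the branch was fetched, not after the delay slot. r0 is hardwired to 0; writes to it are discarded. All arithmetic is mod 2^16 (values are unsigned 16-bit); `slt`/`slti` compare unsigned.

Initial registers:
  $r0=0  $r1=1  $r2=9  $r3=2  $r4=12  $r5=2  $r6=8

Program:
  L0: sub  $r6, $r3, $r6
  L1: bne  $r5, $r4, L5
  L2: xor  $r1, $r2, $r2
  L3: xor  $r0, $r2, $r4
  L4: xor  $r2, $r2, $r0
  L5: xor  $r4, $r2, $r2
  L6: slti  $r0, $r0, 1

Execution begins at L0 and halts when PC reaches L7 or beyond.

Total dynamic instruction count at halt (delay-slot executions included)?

#0 sub  $r6, $r3, $r6 ; 0/1/9/2/12/2/65530
#1 bne  $r5, $r4, L5 ; 0/1/9/2/12/2/65530 ; →target
#2 xor  $r1, $r2, $r2 ; 0/0/9/2/12/2/65530
#5 xor  $r4, $r2, $r2 ; 0/0/9/2/0/2/65530
#6 slti  $r0, $r0, 1 ; 0/0/9/2/0/2/65530

5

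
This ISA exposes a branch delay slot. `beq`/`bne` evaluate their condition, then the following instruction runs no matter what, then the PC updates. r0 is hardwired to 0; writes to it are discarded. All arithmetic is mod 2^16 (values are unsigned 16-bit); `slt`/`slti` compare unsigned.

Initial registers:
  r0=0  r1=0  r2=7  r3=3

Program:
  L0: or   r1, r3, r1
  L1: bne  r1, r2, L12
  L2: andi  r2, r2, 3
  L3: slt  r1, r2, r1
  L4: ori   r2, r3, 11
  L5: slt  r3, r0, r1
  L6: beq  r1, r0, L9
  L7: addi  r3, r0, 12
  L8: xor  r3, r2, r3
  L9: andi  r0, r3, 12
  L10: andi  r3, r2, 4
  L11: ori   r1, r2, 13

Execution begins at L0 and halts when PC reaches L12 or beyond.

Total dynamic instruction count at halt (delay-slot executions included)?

PC=0  or   r1, r3, r1        | r0=0 r1=3 r2=7 r3=3
PC=1  bne  r1, r2, L12       | r0=0 r1=3 r2=7 r3=3  [TAKEN]
PC=2  andi  r2, r2, 3        | r0=0 r1=3 r2=3 r3=3

3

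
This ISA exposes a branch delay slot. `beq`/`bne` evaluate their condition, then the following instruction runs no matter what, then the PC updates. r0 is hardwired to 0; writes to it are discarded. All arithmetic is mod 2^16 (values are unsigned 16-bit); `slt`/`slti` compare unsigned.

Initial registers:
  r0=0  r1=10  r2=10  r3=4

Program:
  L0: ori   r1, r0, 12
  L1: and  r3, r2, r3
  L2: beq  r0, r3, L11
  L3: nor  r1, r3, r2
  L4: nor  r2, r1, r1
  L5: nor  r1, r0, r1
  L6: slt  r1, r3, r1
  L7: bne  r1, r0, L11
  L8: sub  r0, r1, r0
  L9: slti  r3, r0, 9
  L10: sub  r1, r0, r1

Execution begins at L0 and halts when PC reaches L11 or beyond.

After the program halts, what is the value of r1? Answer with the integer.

PC=0  ori   r1, r0, 12       | r0=0 r1=12 r2=10 r3=4
PC=1  and  r3, r2, r3        | r0=0 r1=12 r2=10 r3=0
PC=2  beq  r0, r3, L11       | r0=0 r1=12 r2=10 r3=0  [TAKEN]
PC=3  nor  r1, r3, r2        | r0=0 r1=65525 r2=10 r3=0

65525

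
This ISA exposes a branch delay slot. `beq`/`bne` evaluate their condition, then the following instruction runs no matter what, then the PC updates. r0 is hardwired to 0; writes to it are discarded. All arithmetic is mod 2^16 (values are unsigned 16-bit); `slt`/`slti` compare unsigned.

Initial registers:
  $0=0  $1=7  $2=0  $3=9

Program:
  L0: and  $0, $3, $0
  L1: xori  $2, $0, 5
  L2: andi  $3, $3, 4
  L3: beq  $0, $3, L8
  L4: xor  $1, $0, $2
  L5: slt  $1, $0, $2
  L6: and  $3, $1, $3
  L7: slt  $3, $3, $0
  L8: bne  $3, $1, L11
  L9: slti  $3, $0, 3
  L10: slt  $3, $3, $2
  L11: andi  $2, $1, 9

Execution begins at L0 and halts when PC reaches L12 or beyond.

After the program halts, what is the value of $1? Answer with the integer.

  step pc=0: and  $0, $3, $0  regs=(0,7,0,9)
  step pc=1: xori  $2, $0, 5  regs=(0,7,5,9)
  step pc=2: andi  $3, $3, 4  regs=(0,7,5,0)
  step pc=3: beq  $0, $3, L8  cond=T  regs=(0,7,5,0)
  step pc=4: xor  $1, $0, $2  regs=(0,5,5,0)
  step pc=8: bne  $3, $1, L11  cond=T  regs=(0,5,5,0)
  step pc=9: slti  $3, $0, 3  regs=(0,5,5,1)
  step pc=11: andi  $2, $1, 9  regs=(0,5,1,1)

5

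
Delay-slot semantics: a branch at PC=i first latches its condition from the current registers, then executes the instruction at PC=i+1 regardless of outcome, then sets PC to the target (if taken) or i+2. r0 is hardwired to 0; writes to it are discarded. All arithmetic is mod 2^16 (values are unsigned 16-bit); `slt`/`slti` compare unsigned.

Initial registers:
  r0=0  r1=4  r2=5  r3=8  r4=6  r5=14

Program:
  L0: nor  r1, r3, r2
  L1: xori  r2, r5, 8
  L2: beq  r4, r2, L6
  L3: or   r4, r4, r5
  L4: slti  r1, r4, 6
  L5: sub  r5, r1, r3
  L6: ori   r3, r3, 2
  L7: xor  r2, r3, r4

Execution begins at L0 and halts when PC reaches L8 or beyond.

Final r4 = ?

[0] nor  r1, r3, r2  →  {r0:0, r1:65522, r2:5, r3:8, r4:6, r5:14}
[1] xori  r2, r5, 8  →  {r0:0, r1:65522, r2:6, r3:8, r4:6, r5:14}
[2] beq  r4, r2, L6  →  {r0:0, r1:65522, r2:6, r3:8, r4:6, r5:14}  ⟨branch taken⟩
[3] or   r4, r4, r5  →  {r0:0, r1:65522, r2:6, r3:8, r4:14, r5:14}
[6] ori   r3, r3, 2  →  {r0:0, r1:65522, r2:6, r3:10, r4:14, r5:14}
[7] xor  r2, r3, r4  →  {r0:0, r1:65522, r2:4, r3:10, r4:14, r5:14}

14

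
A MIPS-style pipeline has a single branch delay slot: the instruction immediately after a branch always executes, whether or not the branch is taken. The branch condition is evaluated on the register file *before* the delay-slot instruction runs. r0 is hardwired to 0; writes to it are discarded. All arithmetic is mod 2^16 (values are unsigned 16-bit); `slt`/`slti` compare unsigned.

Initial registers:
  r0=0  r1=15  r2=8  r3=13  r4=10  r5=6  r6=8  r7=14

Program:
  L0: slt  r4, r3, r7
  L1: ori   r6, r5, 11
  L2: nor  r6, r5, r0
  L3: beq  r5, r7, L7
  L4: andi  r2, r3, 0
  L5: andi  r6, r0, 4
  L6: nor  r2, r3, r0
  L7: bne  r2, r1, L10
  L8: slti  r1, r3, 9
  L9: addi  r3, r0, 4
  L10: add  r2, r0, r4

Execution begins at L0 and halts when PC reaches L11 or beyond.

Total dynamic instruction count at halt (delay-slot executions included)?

10

  step pc=0: slt  r4, r3, r7  regs=(0,15,8,13,1,6,8,14)
  step pc=1: ori   r6, r5, 11  regs=(0,15,8,13,1,6,15,14)
  step pc=2: nor  r6, r5, r0  regs=(0,15,8,13,1,6,65529,14)
  step pc=3: beq  r5, r7, L7  cond=F  regs=(0,15,8,13,1,6,65529,14)
  step pc=4: andi  r2, r3, 0  regs=(0,15,0,13,1,6,65529,14)
  step pc=5: andi  r6, r0, 4  regs=(0,15,0,13,1,6,0,14)
  step pc=6: nor  r2, r3, r0  regs=(0,15,65522,13,1,6,0,14)
  step pc=7: bne  r2, r1, L10  cond=T  regs=(0,15,65522,13,1,6,0,14)
  step pc=8: slti  r1, r3, 9  regs=(0,0,65522,13,1,6,0,14)
  step pc=10: add  r2, r0, r4  regs=(0,0,1,13,1,6,0,14)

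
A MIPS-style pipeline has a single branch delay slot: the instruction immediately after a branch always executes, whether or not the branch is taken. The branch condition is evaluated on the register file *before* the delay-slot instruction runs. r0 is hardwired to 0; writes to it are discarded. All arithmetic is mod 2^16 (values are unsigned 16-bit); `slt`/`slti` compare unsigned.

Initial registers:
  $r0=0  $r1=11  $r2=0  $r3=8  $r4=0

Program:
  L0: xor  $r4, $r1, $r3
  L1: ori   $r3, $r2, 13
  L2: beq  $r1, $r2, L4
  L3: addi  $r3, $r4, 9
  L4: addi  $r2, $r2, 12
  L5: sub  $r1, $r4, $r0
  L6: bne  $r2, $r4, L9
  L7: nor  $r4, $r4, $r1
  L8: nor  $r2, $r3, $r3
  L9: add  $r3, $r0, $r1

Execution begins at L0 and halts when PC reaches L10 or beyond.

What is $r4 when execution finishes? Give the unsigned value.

65532

PC=0  xor  $r4, $r1, $r3     | $r0=0 $r1=11 $r2=0 $r3=8 $r4=3
PC=1  ori   $r3, $r2, 13     | $r0=0 $r1=11 $r2=0 $r3=13 $r4=3
PC=2  beq  $r1, $r2, L4      | $r0=0 $r1=11 $r2=0 $r3=13 $r4=3  [not taken]
PC=3  addi  $r3, $r4, 9      | $r0=0 $r1=11 $r2=0 $r3=12 $r4=3
PC=4  addi  $r2, $r2, 12     | $r0=0 $r1=11 $r2=12 $r3=12 $r4=3
PC=5  sub  $r1, $r4, $r0     | $r0=0 $r1=3 $r2=12 $r3=12 $r4=3
PC=6  bne  $r2, $r4, L9      | $r0=0 $r1=3 $r2=12 $r3=12 $r4=3  [TAKEN]
PC=7  nor  $r4, $r4, $r1     | $r0=0 $r1=3 $r2=12 $r3=12 $r4=65532
PC=9  add  $r3, $r0, $r1     | $r0=0 $r1=3 $r2=12 $r3=3 $r4=65532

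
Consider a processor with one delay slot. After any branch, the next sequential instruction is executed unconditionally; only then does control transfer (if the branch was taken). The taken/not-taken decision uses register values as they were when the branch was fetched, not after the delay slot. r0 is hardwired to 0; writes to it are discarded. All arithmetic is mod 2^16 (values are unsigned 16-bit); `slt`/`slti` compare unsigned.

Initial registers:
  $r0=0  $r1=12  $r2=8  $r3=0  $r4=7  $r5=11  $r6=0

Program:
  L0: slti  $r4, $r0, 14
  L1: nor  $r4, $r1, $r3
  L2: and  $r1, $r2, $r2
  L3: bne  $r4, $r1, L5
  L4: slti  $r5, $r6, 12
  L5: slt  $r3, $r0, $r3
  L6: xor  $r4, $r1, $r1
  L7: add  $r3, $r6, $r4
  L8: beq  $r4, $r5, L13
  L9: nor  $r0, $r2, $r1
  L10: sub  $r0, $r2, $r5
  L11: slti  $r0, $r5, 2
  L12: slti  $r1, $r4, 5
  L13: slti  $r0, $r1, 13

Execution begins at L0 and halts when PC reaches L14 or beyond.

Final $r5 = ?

[0] slti  $r4, $r0, 14  →  {$r0:0, $r1:12, $r2:8, $r3:0, $r4:1, $r5:11, $r6:0}
[1] nor  $r4, $r1, $r3  →  {$r0:0, $r1:12, $r2:8, $r3:0, $r4:65523, $r5:11, $r6:0}
[2] and  $r1, $r2, $r2  →  {$r0:0, $r1:8, $r2:8, $r3:0, $r4:65523, $r5:11, $r6:0}
[3] bne  $r4, $r1, L5  →  {$r0:0, $r1:8, $r2:8, $r3:0, $r4:65523, $r5:11, $r6:0}  ⟨branch taken⟩
[4] slti  $r5, $r6, 12  →  {$r0:0, $r1:8, $r2:8, $r3:0, $r4:65523, $r5:1, $r6:0}
[5] slt  $r3, $r0, $r3  →  {$r0:0, $r1:8, $r2:8, $r3:0, $r4:65523, $r5:1, $r6:0}
[6] xor  $r4, $r1, $r1  →  {$r0:0, $r1:8, $r2:8, $r3:0, $r4:0, $r5:1, $r6:0}
[7] add  $r3, $r6, $r4  →  {$r0:0, $r1:8, $r2:8, $r3:0, $r4:0, $r5:1, $r6:0}
[8] beq  $r4, $r5, L13  →  {$r0:0, $r1:8, $r2:8, $r3:0, $r4:0, $r5:1, $r6:0}  ⟨branch fallthrough⟩
[9] nor  $r0, $r2, $r1  →  {$r0:0, $r1:8, $r2:8, $r3:0, $r4:0, $r5:1, $r6:0}
[10] sub  $r0, $r2, $r5  →  {$r0:0, $r1:8, $r2:8, $r3:0, $r4:0, $r5:1, $r6:0}
[11] slti  $r0, $r5, 2  →  {$r0:0, $r1:8, $r2:8, $r3:0, $r4:0, $r5:1, $r6:0}
[12] slti  $r1, $r4, 5  →  {$r0:0, $r1:1, $r2:8, $r3:0, $r4:0, $r5:1, $r6:0}
[13] slti  $r0, $r1, 13  →  {$r0:0, $r1:1, $r2:8, $r3:0, $r4:0, $r5:1, $r6:0}

1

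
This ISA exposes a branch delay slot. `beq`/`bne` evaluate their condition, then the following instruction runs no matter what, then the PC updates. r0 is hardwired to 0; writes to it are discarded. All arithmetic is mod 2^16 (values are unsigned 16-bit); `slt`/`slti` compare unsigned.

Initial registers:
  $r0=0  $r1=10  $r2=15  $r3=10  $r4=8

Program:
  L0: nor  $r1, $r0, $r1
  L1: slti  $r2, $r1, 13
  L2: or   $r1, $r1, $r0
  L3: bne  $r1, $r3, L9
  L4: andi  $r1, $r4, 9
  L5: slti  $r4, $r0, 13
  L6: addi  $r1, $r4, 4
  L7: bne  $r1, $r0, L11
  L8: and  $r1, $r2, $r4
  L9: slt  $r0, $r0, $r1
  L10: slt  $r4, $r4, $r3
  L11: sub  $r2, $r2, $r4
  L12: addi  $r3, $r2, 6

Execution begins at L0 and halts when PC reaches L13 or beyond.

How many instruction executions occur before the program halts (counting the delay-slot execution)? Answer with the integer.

9

[0] nor  $r1, $r0, $r1  →  {$r0:0, $r1:65525, $r2:15, $r3:10, $r4:8}
[1] slti  $r2, $r1, 13  →  {$r0:0, $r1:65525, $r2:0, $r3:10, $r4:8}
[2] or   $r1, $r1, $r0  →  {$r0:0, $r1:65525, $r2:0, $r3:10, $r4:8}
[3] bne  $r1, $r3, L9  →  {$r0:0, $r1:65525, $r2:0, $r3:10, $r4:8}  ⟨branch taken⟩
[4] andi  $r1, $r4, 9  →  {$r0:0, $r1:8, $r2:0, $r3:10, $r4:8}
[9] slt  $r0, $r0, $r1  →  {$r0:0, $r1:8, $r2:0, $r3:10, $r4:8}
[10] slt  $r4, $r4, $r3  →  {$r0:0, $r1:8, $r2:0, $r3:10, $r4:1}
[11] sub  $r2, $r2, $r4  →  {$r0:0, $r1:8, $r2:65535, $r3:10, $r4:1}
[12] addi  $r3, $r2, 6  →  {$r0:0, $r1:8, $r2:65535, $r3:5, $r4:1}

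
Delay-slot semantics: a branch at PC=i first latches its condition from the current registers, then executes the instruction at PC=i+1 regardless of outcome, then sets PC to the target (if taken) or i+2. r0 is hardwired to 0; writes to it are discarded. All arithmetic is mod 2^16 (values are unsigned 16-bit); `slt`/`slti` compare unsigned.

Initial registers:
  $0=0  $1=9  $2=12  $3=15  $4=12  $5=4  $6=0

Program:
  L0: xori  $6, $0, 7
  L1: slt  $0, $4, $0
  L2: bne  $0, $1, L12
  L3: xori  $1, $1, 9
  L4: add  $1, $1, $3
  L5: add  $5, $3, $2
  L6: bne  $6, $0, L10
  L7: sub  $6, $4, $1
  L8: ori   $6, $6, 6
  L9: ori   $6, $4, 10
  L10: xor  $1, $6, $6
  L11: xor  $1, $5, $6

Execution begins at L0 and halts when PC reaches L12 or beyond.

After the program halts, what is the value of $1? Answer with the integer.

0

#0 xori  $6, $0, 7 ; 0/9/12/15/12/4/7
#1 slt  $0, $4, $0 ; 0/9/12/15/12/4/7
#2 bne  $0, $1, L12 ; 0/9/12/15/12/4/7 ; →target
#3 xori  $1, $1, 9 ; 0/0/12/15/12/4/7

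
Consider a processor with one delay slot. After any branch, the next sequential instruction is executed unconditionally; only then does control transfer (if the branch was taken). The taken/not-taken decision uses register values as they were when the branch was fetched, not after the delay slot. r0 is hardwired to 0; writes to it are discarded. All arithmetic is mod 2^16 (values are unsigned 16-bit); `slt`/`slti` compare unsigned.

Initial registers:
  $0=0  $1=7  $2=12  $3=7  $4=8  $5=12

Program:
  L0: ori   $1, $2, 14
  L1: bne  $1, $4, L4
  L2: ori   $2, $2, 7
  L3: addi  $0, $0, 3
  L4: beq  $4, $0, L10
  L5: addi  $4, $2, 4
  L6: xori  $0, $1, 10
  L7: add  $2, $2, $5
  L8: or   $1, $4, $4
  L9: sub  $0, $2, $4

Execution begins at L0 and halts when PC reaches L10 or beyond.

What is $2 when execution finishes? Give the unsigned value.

27

PC=0  ori   $1, $2, 14       | $0=0 $1=14 $2=12 $3=7 $4=8 $5=12
PC=1  bne  $1, $4, L4        | $0=0 $1=14 $2=12 $3=7 $4=8 $5=12  [TAKEN]
PC=2  ori   $2, $2, 7        | $0=0 $1=14 $2=15 $3=7 $4=8 $5=12
PC=4  beq  $4, $0, L10       | $0=0 $1=14 $2=15 $3=7 $4=8 $5=12  [not taken]
PC=5  addi  $4, $2, 4        | $0=0 $1=14 $2=15 $3=7 $4=19 $5=12
PC=6  xori  $0, $1, 10       | $0=0 $1=14 $2=15 $3=7 $4=19 $5=12
PC=7  add  $2, $2, $5        | $0=0 $1=14 $2=27 $3=7 $4=19 $5=12
PC=8  or   $1, $4, $4        | $0=0 $1=19 $2=27 $3=7 $4=19 $5=12
PC=9  sub  $0, $2, $4        | $0=0 $1=19 $2=27 $3=7 $4=19 $5=12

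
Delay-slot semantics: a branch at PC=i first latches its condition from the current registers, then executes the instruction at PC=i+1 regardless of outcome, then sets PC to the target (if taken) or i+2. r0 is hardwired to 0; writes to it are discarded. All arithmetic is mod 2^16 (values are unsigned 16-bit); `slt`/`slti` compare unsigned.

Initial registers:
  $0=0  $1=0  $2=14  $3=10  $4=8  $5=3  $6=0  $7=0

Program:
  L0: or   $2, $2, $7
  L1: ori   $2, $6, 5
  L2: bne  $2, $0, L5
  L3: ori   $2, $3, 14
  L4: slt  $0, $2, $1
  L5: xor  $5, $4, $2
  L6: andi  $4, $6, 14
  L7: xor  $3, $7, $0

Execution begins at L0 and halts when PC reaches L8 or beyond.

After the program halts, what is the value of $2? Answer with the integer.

14

#0 or   $2, $2, $7 ; 0/0/14/10/8/3/0/0
#1 ori   $2, $6, 5 ; 0/0/5/10/8/3/0/0
#2 bne  $2, $0, L5 ; 0/0/5/10/8/3/0/0 ; →target
#3 ori   $2, $3, 14 ; 0/0/14/10/8/3/0/0
#5 xor  $5, $4, $2 ; 0/0/14/10/8/6/0/0
#6 andi  $4, $6, 14 ; 0/0/14/10/0/6/0/0
#7 xor  $3, $7, $0 ; 0/0/14/0/0/6/0/0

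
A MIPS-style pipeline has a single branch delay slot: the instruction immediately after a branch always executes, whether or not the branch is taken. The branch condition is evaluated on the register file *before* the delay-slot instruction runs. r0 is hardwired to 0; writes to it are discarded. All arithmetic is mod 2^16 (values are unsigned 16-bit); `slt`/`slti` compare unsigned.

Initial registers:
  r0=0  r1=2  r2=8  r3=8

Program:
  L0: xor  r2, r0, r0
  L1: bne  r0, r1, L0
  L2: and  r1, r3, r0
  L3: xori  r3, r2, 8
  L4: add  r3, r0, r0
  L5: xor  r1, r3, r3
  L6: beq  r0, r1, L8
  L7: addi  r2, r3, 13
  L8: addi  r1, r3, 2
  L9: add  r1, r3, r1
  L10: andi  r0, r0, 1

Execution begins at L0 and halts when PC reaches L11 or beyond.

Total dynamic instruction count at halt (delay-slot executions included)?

[0] xor  r2, r0, r0  →  {r0:0, r1:2, r2:0, r3:8}
[1] bne  r0, r1, L0  →  {r0:0, r1:2, r2:0, r3:8}  ⟨branch taken⟩
[2] and  r1, r3, r0  →  {r0:0, r1:0, r2:0, r3:8}
[0] xor  r2, r0, r0  →  {r0:0, r1:0, r2:0, r3:8}
[1] bne  r0, r1, L0  →  {r0:0, r1:0, r2:0, r3:8}  ⟨branch fallthrough⟩
[2] and  r1, r3, r0  →  {r0:0, r1:0, r2:0, r3:8}
[3] xori  r3, r2, 8  →  {r0:0, r1:0, r2:0, r3:8}
[4] add  r3, r0, r0  →  {r0:0, r1:0, r2:0, r3:0}
[5] xor  r1, r3, r3  →  {r0:0, r1:0, r2:0, r3:0}
[6] beq  r0, r1, L8  →  {r0:0, r1:0, r2:0, r3:0}  ⟨branch taken⟩
[7] addi  r2, r3, 13  →  {r0:0, r1:0, r2:13, r3:0}
[8] addi  r1, r3, 2  →  {r0:0, r1:2, r2:13, r3:0}
[9] add  r1, r3, r1  →  {r0:0, r1:2, r2:13, r3:0}
[10] andi  r0, r0, 1  →  {r0:0, r1:2, r2:13, r3:0}

14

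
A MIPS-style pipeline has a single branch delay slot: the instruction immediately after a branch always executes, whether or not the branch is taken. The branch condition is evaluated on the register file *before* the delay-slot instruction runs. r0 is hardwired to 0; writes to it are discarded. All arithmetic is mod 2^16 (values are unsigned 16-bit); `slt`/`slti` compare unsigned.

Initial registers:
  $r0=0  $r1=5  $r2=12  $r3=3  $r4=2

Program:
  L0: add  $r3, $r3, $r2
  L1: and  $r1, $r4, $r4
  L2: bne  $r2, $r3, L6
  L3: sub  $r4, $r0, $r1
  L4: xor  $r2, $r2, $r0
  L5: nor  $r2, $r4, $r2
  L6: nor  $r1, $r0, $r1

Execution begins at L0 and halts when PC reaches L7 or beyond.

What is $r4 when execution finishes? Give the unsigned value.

PC=0  add  $r3, $r3, $r2     | $r0=0 $r1=5 $r2=12 $r3=15 $r4=2
PC=1  and  $r1, $r4, $r4     | $r0=0 $r1=2 $r2=12 $r3=15 $r4=2
PC=2  bne  $r2, $r3, L6      | $r0=0 $r1=2 $r2=12 $r3=15 $r4=2  [TAKEN]
PC=3  sub  $r4, $r0, $r1     | $r0=0 $r1=2 $r2=12 $r3=15 $r4=65534
PC=6  nor  $r1, $r0, $r1     | $r0=0 $r1=65533 $r2=12 $r3=15 $r4=65534

65534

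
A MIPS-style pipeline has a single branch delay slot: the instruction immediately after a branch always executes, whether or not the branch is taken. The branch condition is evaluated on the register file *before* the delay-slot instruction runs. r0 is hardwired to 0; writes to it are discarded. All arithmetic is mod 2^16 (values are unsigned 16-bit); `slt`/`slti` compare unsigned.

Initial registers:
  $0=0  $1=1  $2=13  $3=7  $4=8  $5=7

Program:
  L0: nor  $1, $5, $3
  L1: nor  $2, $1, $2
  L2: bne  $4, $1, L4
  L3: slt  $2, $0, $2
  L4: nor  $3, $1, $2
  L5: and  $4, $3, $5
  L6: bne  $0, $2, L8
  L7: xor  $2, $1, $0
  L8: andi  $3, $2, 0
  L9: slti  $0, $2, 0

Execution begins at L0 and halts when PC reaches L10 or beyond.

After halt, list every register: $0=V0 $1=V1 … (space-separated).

$0=0 $1=65528 $2=65528 $3=0 $4=6 $5=7

PC=0  nor  $1, $5, $3        | $0=0 $1=65528 $2=13 $3=7 $4=8 $5=7
PC=1  nor  $2, $1, $2        | $0=0 $1=65528 $2=2 $3=7 $4=8 $5=7
PC=2  bne  $4, $1, L4        | $0=0 $1=65528 $2=2 $3=7 $4=8 $5=7  [TAKEN]
PC=3  slt  $2, $0, $2        | $0=0 $1=65528 $2=1 $3=7 $4=8 $5=7
PC=4  nor  $3, $1, $2        | $0=0 $1=65528 $2=1 $3=6 $4=8 $5=7
PC=5  and  $4, $3, $5        | $0=0 $1=65528 $2=1 $3=6 $4=6 $5=7
PC=6  bne  $0, $2, L8        | $0=0 $1=65528 $2=1 $3=6 $4=6 $5=7  [TAKEN]
PC=7  xor  $2, $1, $0        | $0=0 $1=65528 $2=65528 $3=6 $4=6 $5=7
PC=8  andi  $3, $2, 0        | $0=0 $1=65528 $2=65528 $3=0 $4=6 $5=7
PC=9  slti  $0, $2, 0        | $0=0 $1=65528 $2=65528 $3=0 $4=6 $5=7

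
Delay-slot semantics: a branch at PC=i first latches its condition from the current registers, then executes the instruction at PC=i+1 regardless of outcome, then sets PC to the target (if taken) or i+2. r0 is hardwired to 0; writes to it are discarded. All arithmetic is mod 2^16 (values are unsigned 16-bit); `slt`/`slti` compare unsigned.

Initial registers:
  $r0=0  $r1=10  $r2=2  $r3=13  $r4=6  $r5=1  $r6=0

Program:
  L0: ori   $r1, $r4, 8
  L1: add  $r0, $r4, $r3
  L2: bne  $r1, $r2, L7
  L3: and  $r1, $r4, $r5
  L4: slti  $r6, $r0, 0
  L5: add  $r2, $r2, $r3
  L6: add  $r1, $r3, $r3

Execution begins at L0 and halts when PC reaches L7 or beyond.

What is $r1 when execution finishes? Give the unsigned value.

#0 ori   $r1, $r4, 8 ; 0/14/2/13/6/1/0
#1 add  $r0, $r4, $r3 ; 0/14/2/13/6/1/0
#2 bne  $r1, $r2, L7 ; 0/14/2/13/6/1/0 ; →target
#3 and  $r1, $r4, $r5 ; 0/0/2/13/6/1/0

0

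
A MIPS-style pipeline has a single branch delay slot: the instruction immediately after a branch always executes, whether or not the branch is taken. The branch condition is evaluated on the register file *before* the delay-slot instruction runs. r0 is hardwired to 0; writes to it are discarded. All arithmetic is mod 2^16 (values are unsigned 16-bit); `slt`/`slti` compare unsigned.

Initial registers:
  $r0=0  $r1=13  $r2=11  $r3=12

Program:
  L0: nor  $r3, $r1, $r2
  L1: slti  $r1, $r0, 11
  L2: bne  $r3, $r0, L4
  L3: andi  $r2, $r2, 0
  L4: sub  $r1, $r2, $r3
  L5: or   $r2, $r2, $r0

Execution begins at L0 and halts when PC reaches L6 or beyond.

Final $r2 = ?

0

PC=0  nor  $r3, $r1, $r2     | $r0=0 $r1=13 $r2=11 $r3=65520
PC=1  slti  $r1, $r0, 11     | $r0=0 $r1=1 $r2=11 $r3=65520
PC=2  bne  $r3, $r0, L4      | $r0=0 $r1=1 $r2=11 $r3=65520  [TAKEN]
PC=3  andi  $r2, $r2, 0      | $r0=0 $r1=1 $r2=0 $r3=65520
PC=4  sub  $r1, $r2, $r3     | $r0=0 $r1=16 $r2=0 $r3=65520
PC=5  or   $r2, $r2, $r0     | $r0=0 $r1=16 $r2=0 $r3=65520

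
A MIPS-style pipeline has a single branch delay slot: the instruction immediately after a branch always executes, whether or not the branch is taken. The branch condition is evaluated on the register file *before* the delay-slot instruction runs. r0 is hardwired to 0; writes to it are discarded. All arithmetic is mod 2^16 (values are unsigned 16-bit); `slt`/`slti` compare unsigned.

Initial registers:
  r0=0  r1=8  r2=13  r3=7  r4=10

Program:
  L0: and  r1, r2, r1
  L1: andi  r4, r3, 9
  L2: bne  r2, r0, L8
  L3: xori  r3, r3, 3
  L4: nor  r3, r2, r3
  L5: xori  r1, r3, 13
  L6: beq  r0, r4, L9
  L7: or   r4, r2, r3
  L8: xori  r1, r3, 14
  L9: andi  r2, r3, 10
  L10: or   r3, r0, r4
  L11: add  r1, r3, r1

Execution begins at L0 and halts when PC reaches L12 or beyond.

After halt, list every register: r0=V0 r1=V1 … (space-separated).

r0=0 r1=11 r2=0 r3=1 r4=1

[0] and  r1, r2, r1  →  {r0:0, r1:8, r2:13, r3:7, r4:10}
[1] andi  r4, r3, 9  →  {r0:0, r1:8, r2:13, r3:7, r4:1}
[2] bne  r2, r0, L8  →  {r0:0, r1:8, r2:13, r3:7, r4:1}  ⟨branch taken⟩
[3] xori  r3, r3, 3  →  {r0:0, r1:8, r2:13, r3:4, r4:1}
[8] xori  r1, r3, 14  →  {r0:0, r1:10, r2:13, r3:4, r4:1}
[9] andi  r2, r3, 10  →  {r0:0, r1:10, r2:0, r3:4, r4:1}
[10] or   r3, r0, r4  →  {r0:0, r1:10, r2:0, r3:1, r4:1}
[11] add  r1, r3, r1  →  {r0:0, r1:11, r2:0, r3:1, r4:1}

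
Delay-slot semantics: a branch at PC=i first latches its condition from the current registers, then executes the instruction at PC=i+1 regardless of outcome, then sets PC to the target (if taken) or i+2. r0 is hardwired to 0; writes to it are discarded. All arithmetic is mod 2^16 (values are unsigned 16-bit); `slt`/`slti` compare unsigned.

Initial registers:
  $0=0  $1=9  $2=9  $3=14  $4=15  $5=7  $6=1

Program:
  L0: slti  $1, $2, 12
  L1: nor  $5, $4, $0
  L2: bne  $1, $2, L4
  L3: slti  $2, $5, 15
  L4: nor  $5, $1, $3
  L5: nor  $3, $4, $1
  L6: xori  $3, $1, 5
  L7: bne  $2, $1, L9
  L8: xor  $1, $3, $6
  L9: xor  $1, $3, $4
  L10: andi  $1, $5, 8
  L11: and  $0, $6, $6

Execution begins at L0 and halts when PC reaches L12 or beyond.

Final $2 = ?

0

#0 slti  $1, $2, 12 ; 0/1/9/14/15/7/1
#1 nor  $5, $4, $0 ; 0/1/9/14/15/65520/1
#2 bne  $1, $2, L4 ; 0/1/9/14/15/65520/1 ; →target
#3 slti  $2, $5, 15 ; 0/1/0/14/15/65520/1
#4 nor  $5, $1, $3 ; 0/1/0/14/15/65520/1
#5 nor  $3, $4, $1 ; 0/1/0/65520/15/65520/1
#6 xori  $3, $1, 5 ; 0/1/0/4/15/65520/1
#7 bne  $2, $1, L9 ; 0/1/0/4/15/65520/1 ; →target
#8 xor  $1, $3, $6 ; 0/5/0/4/15/65520/1
#9 xor  $1, $3, $4 ; 0/11/0/4/15/65520/1
#10 andi  $1, $5, 8 ; 0/0/0/4/15/65520/1
#11 and  $0, $6, $6 ; 0/0/0/4/15/65520/1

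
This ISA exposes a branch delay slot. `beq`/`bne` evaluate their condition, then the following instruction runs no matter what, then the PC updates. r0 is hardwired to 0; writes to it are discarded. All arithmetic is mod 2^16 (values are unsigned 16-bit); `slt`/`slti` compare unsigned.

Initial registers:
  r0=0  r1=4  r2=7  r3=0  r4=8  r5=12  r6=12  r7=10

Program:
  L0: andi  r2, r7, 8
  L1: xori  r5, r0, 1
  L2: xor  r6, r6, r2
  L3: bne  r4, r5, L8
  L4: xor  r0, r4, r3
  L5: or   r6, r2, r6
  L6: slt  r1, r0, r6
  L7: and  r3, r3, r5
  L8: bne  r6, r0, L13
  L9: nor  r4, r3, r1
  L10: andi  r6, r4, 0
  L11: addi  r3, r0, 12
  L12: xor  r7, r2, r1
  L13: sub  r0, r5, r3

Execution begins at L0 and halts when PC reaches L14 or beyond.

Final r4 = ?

PC=0  andi  r2, r7, 8        | r0=0 r1=4 r2=8 r3=0 r4=8 r5=12 r6=12 r7=10
PC=1  xori  r5, r0, 1        | r0=0 r1=4 r2=8 r3=0 r4=8 r5=1 r6=12 r7=10
PC=2  xor  r6, r6, r2        | r0=0 r1=4 r2=8 r3=0 r4=8 r5=1 r6=4 r7=10
PC=3  bne  r4, r5, L8        | r0=0 r1=4 r2=8 r3=0 r4=8 r5=1 r6=4 r7=10  [TAKEN]
PC=4  xor  r0, r4, r3        | r0=0 r1=4 r2=8 r3=0 r4=8 r5=1 r6=4 r7=10
PC=8  bne  r6, r0, L13       | r0=0 r1=4 r2=8 r3=0 r4=8 r5=1 r6=4 r7=10  [TAKEN]
PC=9  nor  r4, r3, r1        | r0=0 r1=4 r2=8 r3=0 r4=65531 r5=1 r6=4 r7=10
PC=13 sub  r0, r5, r3        | r0=0 r1=4 r2=8 r3=0 r4=65531 r5=1 r6=4 r7=10

65531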